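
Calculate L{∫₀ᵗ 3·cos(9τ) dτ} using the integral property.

L{∫₀ᵗ f(τ)dτ} = F(s)/s with F(s) = 3s/(s² + 81), so the result is (3s/(s² + 81))/s = 3/(s² + 81)

Final answer: 3/(s² + 81)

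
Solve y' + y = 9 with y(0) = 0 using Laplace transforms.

sY + Y = 9/s. Y = 9/(s(s+1)). Partial fractions: Y = 9/s - 9/(s+1)

Final answer: y(t) = 9(1 - e^(-t))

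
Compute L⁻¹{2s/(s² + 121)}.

This is the form c·s/(s² + a²) with a = 11, c = 2. L⁻¹ = 2·cos(11t)

Final answer: 2·cos(11t)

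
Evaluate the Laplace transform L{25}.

L{25} = 25 · L{1} = 25/s

Final answer: 25/s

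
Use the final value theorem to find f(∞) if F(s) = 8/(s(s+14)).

f(∞) = lim_{s→0} s·8/(s(s+14)) = lim_{s→0} 8/(s+14) = 8/14 = 4/7

Final answer: 4/7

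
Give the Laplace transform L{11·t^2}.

L{t^n} = n!/s^(n+1), so L{t^2} = 2/s^3. Then L{11·t^2} = 11·2/s^3 = 22/s^3

Final answer: 22/s^3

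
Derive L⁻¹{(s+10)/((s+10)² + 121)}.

Using frequency shift: L⁻¹{(s-a)/((s-a)² + b²)} = e^(at)cos(bt). Here a=-10, b=11

Final answer: e^(-10t)·cos(11t)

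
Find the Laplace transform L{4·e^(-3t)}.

L{e^(at)} = 1/(s-a), so L{e^(-3t)} = 1/(s+3). Then L{4·e^(-3t)} = 4/(s+3)

Final answer: 4/(s+3)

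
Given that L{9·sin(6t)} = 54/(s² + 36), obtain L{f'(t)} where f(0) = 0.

L{f'(t)} = s·F(s) - f(0) = s·54/(s² + 36) - 0 = 54s/(s² + 36)

Final answer: 54s/(s² + 36)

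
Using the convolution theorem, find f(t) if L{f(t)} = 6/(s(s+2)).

6/(s(s+2)) = (6/s)·(1/(s+2)) = L{6}·L{e^(-2t)}. By convolution, f(t) = 6*e^(-2t) = ∫₀ᵗ 6·e^(-2τ) dτ = 6·(1 - e^(-2t))/2

Final answer: 6·(1 - e^(-2t))/2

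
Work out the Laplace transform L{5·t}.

L{t^n} = n!/s^(n+1), so L{t} = 1/s^2. Then L{5·t} = 5·1/s^2 = 5/s^2

Final answer: 5/s^2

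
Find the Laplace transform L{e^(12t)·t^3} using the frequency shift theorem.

L{e^(at)·t^n} = n!/(s-a)^(n+1), so L{e^(12t)·t^3} = 6/(s-12)^4

Final answer: 6/(s-12)^4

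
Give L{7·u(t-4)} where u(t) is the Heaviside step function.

L{u(t-a)} = e^(-as)/s. Here a=4, so L{u(t-4)} = e^(-4s)/s, and L{7·u(t-4)} = 7·e^(-4s)/s

Final answer: 7·e^(-4s)/s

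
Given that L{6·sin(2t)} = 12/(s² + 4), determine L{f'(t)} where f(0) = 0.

L{f'(t)} = s·F(s) - f(0) = s·12/(s² + 4) - 0 = 12s/(s² + 4)

Final answer: 12s/(s² + 4)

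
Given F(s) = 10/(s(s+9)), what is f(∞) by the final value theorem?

f(∞) = lim_{s→0} s·10/(s(s+9)) = lim_{s→0} 10/(s+9) = 10/9 = 10/9

Final answer: 10/9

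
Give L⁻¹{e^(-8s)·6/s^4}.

L⁻¹{6/s^4} = t^3. By the time shift theorem, L⁻¹{e^(-as)F(s)} = u(t-a)f(t-a) with a=8, so L⁻¹{e^(-8s)·6/s^4} = u(t-8)·(t-8)^3

Final answer: u(t-8)·(t-8)^3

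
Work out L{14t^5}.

L{t^n} = n!/s^(n+1). So L{14t^5} = 14·5!/s^6 = 1680/s^6

Final answer: 1680/s^6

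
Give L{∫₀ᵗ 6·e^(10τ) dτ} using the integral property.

L{∫₀ᵗ f(τ)dτ} = F(s)/s with F(s) = 6/(s-10), so L{∫₀ᵗ 6·e^(10τ) dτ} = 6/(s(s-10))

Final answer: 6/(s(s-10))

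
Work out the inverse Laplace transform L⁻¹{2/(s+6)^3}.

L⁻¹{n!/(s-a)^(n+1)} = t^n·e^(at) with n=2, a=-6. So L⁻¹{2/(s+6)^3} = t^2·e^(-6t)

Final answer: t^2·e^(-6t)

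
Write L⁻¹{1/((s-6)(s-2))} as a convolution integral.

1/((s-6)(s-2)) = (1/(s-6))·(1/(s-2)) = L{e^(6t)}·L{e^(2t)}. So f(t) = e^(6t)*e^(2t) = ∫₀ᵗ e^(6τ)·e^(2(t-τ)) dτ

Final answer: ∫₀ᵗ e^(6τ)·e^(2(t-τ)) dτ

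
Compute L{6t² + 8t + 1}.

L{6t² + 8t + 1} = 6·2/s³ + 8/s² + 1/s = 12/s³ + 8/s² + 1/s

Final answer: 12/s³ + 8/s² + 1/s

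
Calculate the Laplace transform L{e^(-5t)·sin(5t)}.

L{e^(at)·sin(ωt)} = ω/((s-a)² + ω²), so L{e^(-5t)·sin(5t)} = 5/((s+5)² + 25)

Final answer: 5/((s+5)² + 25)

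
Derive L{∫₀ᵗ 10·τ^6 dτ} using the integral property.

L{∫₀ᵗ f(τ)dτ} = F(s)/s with f(t) = 10t^6. F(s) = 7200/s^7, so L{∫₀ᵗ 10·τ^6 dτ} = (7200/s^7)/s = 7200/s^8. (Check: ∫₀ᵗ 10·τ^6 dτ = 10t^7/7.)

Final answer: 7200/s^8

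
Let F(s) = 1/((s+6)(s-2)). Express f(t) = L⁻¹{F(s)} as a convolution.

1/((s+6)(s-2)) = (1/(s+6))·(1/(s-2)) = L{e^(-6t)}·L{e^(2t)}. So f(t) = e^(-6t)*e^(2t) = ∫₀ᵗ e^(-6τ)·e^(2(t-τ)) dτ

Final answer: ∫₀ᵗ e^(-6τ)·e^(2(t-τ)) dτ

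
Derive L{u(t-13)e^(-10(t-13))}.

u(t-a)f(t-a) with f(t)=e^(-10t). L{e^(-10t)} = 1/(s+10). By time shift: e^(-13s)/(s+10)

Final answer: e^(-13s)/(s+10)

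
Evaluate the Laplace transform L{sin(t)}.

L{sin(ωt)} = ω/(s² + ω²), so L{sin(t)} = 1/(s² + 1)

Final answer: 1/(s² + 1)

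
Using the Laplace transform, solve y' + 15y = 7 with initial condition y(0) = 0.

sY + 15Y = 7/s. Y = 7/(s(s+15)). Partial fractions: Y = 7/15/s - 7/15/(s+15)

Final answer: y(t) = 7/15(1 - e^(-15t))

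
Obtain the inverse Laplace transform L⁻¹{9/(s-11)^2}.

L⁻¹{n!/(s-a)^(n+1)} = t^n·e^(at) with n=1, a=11. So L⁻¹{1/(s-11)^2} = t·e^(11t), and L⁻¹{9/(s-11)^2} = (9/1)·t·e^(11t) = 9·t·e^(11t)

Final answer: 9·t·e^(11t)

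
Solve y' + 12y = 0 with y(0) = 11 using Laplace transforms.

L{y'} + 12L{y} = 0. sY - 11 + 12Y = 0. Y(s+12) = 11. Y = 11/(s+12)

Final answer: y(t) = 11e^(-12t)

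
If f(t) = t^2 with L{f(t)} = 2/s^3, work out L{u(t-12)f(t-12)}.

Time shift theorem: L{u(t-a)f(t-a)} = e^(-as)F(s). Here a=12, F(s) = 2/s^3, so L{u(t-12)f(t-12)} = e^(-12s)·2/s^3

Final answer: e^(-12s)·2/s^3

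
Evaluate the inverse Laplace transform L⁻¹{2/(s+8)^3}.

L⁻¹{n!/(s-a)^(n+1)} = t^n·e^(at) with n=2, a=-8. So L⁻¹{2/(s+8)^3} = t^2·e^(-8t)

Final answer: t^2·e^(-8t)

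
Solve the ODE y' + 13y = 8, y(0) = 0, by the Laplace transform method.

sY + 13Y = 8/s. Y = 8/(s(s+13)). Partial fractions: Y = 8/13/s - 8/13/(s+13)

Final answer: y(t) = 8/13(1 - e^(-13t))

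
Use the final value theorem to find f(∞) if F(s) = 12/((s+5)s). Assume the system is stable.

f(∞) = lim_{s→0} sF(s) = lim_{s→0} 12/(s+5) = 12/5

Final answer: 12/5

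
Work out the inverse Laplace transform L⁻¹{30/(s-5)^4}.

L⁻¹{n!/(s-a)^(n+1)} = t^n·e^(at) with n=3, a=5. So L⁻¹{6/(s-5)^4} = t^3·e^(5t), and L⁻¹{30/(s-5)^4} = (30/6)·t^3·e^(5t) = 5·t^3·e^(5t)

Final answer: 5·t^3·e^(5t)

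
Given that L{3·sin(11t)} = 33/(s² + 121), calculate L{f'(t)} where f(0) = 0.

L{f'(t)} = s·F(s) - f(0) = s·33/(s² + 121) - 0 = 33s/(s² + 121)

Final answer: 33s/(s² + 121)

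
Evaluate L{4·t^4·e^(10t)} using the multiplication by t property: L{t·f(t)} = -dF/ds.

Using L{t^n·e^(at)} = n!/(s-a)^(n+1), L{t^4·e^(10t)} = 24/(s-10)^5, so L{4·t^4·e^(10t)} = 4·24/(s-10)^5 = 96/(s-10)^5

Final answer: 96/(s-10)^5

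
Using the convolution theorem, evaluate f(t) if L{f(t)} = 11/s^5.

11/s^5 = (11/s)·(1/s^4) = L{11}·L{t^3/6}. By convolution, f(t) = 11*t^3/6 = ∫₀ᵗ 11·τ^3/6 dτ = 11·t^4/24

Final answer: 11·t^4/24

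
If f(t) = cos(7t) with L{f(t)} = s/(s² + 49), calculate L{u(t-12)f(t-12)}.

Time shift theorem: L{u(t-a)f(t-a)} = e^(-as)F(s). Here a=12, F(s) = s/(s² + 49), so L{u(t-12)f(t-12)} = e^(-12s)·s/(s² + 49)

Final answer: e^(-12s)·s/(s² + 49)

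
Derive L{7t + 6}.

L{7t + 6} = 7·L{t} + 6·L{1} = 7/s² + 6/s

Final answer: 7/s² + 6/s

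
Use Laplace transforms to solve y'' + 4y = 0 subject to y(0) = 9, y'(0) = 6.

L{y''} + 4L{y} = 0. s²Y - 9s - 6 + 4Y = 0. Y(s² + 4) = 9s + 6. Y = (9s + 6)/(s² + 4). Inverting: y(t) = 9cos(2t) + 3sin(2t)

Final answer: y(t) = 9cos(2t) + 3sin(2t)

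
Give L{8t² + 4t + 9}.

L{8t² + 4t + 9} = 8·2/s³ + 4/s² + 9/s = 16/s³ + 4/s² + 9/s

Final answer: 16/s³ + 4/s² + 9/s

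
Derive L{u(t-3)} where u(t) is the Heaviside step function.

L{u(t-a)} = e^(-as)/s. Here a=3, so L{u(t-3)} = e^(-3s)/s

Final answer: e^(-3s)/s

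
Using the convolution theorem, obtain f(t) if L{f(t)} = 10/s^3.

10/s^3 = (10/s)·(1/s^2) = L{10}·L{t}. By convolution, f(t) = 10*t = ∫₀ᵗ 10·τ dτ = 10·t²/2

Final answer: 10·t²/2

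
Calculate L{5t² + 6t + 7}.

L{5t² + 6t + 7} = 5·2/s³ + 6/s² + 7/s = 10/s³ + 6/s² + 7/s

Final answer: 10/s³ + 6/s² + 7/s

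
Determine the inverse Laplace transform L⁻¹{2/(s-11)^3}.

L⁻¹{n!/(s-a)^(n+1)} = t^n·e^(at) with n=2, a=11. So L⁻¹{2/(s-11)^3} = t^2·e^(11t)

Final answer: t^2·e^(11t)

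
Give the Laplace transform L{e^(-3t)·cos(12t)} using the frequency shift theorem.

Frequency shift: L{e^(at)f(t)} = F(s-a). L{e^(-3t)·cos(12t)} = (s+3)/((s+3)² + 144)

Final answer: (s+3)/((s+3)² + 144)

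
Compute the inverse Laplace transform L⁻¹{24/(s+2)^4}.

L⁻¹{n!/(s-a)^(n+1)} = t^n·e^(at) with n=3, a=-2. So L⁻¹{6/(s+2)^4} = t^3·e^(-2t), and L⁻¹{24/(s+2)^4} = (24/6)·t^3·e^(-2t) = 4·t^3·e^(-2t)

Final answer: 4·t^3·e^(-2t)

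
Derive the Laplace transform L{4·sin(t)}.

L{sin(ωt)} = ω/(s² + ω²), so L{sin(t)} = 1/(s² + 1). Then L{4·sin(t)} = 4·1/(s² + 1) = 4/(s² + 1)

Final answer: 4/(s² + 1)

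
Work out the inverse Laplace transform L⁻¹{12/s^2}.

L⁻¹{n!/s^(n+1)} = t^n with n=1. So L⁻¹{1/s^2} = t, and L⁻¹{12/s^2} = (12/1)·t = 12·t

Final answer: 12·t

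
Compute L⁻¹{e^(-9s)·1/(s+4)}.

L⁻¹{1/(s+4)} = e^(-4t). By the time shift theorem, L⁻¹{e^(-as)F(s)} = u(t-a)f(t-a) with a=9, so L⁻¹{e^(-9s)·1/(s+4)} = u(t-9)·e^(-4(t-9))

Final answer: u(t-9)·e^(-4(t-9))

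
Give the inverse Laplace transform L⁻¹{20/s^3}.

L⁻¹{n!/s^(n+1)} = t^n with n=2. So L⁻¹{2/s^3} = t^2, and L⁻¹{20/s^3} = (20/2)·t^2 = 10·t^2

Final answer: 10·t^2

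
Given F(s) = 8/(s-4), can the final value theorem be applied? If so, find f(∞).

sF(s) = 8s/(s-4) has a pole at s = 4 in the right half-plane. Theorem does NOT apply (unstable system; f(t) = 8·e^(4t) grows without bound).

Final answer: Not applicable (unstable)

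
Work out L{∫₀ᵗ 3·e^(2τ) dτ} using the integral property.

L{∫₀ᵗ f(τ)dτ} = F(s)/s with F(s) = 3/(s-2), so L{∫₀ᵗ 3·e^(2τ) dτ} = 3/(s(s-2))

Final answer: 3/(s(s-2))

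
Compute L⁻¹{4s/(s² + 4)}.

This is the form c·s/(s² + a²) with a = 2, c = 4. L⁻¹ = 4·cos(2t)

Final answer: 4·cos(2t)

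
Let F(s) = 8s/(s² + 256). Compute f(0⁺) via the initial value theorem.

f(0⁺) = lim_{s→∞} s·8s/(s² + 256) = lim_{s→∞} 8s²/(s² + 256) = 8

Final answer: 8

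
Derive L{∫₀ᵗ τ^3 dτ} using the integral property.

L{∫₀ᵗ f(τ)dτ} = F(s)/s with f(t) = t^3. F(s) = 6/s^4, so L{∫₀ᵗ τ^3 dτ} = (6/s^4)/s = 6/s^5. (Check: ∫₀ᵗ τ^3 dτ = t^4/4.)

Final answer: 6/s^5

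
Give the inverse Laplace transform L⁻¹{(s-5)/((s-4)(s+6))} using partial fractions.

Using partial fractions, f(t) = (-e^(4t) + 11e^(-6t))/10

Final answer: (-e^(4t) + 11e^(-6t))/10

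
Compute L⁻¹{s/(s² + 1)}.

This is the form c·s/(s² + a²) with a = 1. L⁻¹ = cos(t)

Final answer: cos(t)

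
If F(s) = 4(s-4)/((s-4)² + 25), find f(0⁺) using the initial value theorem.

f(0⁺) = lim_{s→∞} sF(s) = lim_{s→∞} 4s(s-4)/((s-4)² + 25) = 4

Final answer: 4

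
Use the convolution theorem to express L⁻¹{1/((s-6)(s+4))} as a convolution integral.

1/((s-6)(s+4)) = (1/(s-6))·(1/(s+4)) = L{e^(6t)}·L{e^(-4t)}. So f(t) = e^(6t)*e^(-4t) = ∫₀ᵗ e^(6τ)·e^(-4(t-τ)) dτ

Final answer: ∫₀ᵗ e^(6τ)·e^(-4(t-τ)) dτ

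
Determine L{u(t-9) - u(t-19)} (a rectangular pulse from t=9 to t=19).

L{u(t-a)} = e^(-as)/s. L{u(t-9) - u(t-19)} = (e^(-9s) - e^(-19s))/s

Final answer: (e^(-9s) - e^(-19s))/s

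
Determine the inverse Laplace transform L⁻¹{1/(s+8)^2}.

L⁻¹{n!/(s-a)^(n+1)} = t^n·e^(at) with n=1, a=-8. So L⁻¹{1/(s+8)^2} = t·e^(-8t)

Final answer: t·e^(-8t)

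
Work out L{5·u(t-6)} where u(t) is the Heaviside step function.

L{u(t-a)} = e^(-as)/s. Here a=6, so L{u(t-6)} = e^(-6s)/s, and L{5·u(t-6)} = 5·e^(-6s)/s

Final answer: 5·e^(-6s)/s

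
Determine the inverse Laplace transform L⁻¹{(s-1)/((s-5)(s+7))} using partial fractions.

Using partial fractions, f(t) = (4e^(5t) + 8e^(-7t))/12

Final answer: (4e^(5t) + 8e^(-7t))/12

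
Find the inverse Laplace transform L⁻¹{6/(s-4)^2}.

L⁻¹{n!/(s-a)^(n+1)} = t^n·e^(at) with n=1, a=4. So L⁻¹{1/(s-4)^2} = t·e^(4t), and L⁻¹{6/(s-4)^2} = (6/1)·t·e^(4t) = 6·t·e^(4t)

Final answer: 6·t·e^(4t)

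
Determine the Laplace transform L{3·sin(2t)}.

L{sin(ωt)} = ω/(s² + ω²), so L{sin(2t)} = 2/(s² + 4). Then L{3·sin(2t)} = 3·2/(s² + 4) = 6/(s² + 4)

Final answer: 6/(s² + 4)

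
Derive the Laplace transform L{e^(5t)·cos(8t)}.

L{e^(at)·cos(ωt)} = (s-a)/((s-a)² + ω²), so L{e^(5t)·cos(8t)} = (s-5)/((s-5)² + 64)

Final answer: (s-5)/((s-5)² + 64)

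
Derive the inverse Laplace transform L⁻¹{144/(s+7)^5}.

L⁻¹{n!/(s-a)^(n+1)} = t^n·e^(at) with n=4, a=-7. So L⁻¹{24/(s+7)^5} = t^4·e^(-7t), and L⁻¹{144/(s+7)^5} = (144/24)·t^4·e^(-7t) = 6·t^4·e^(-7t)

Final answer: 6·t^4·e^(-7t)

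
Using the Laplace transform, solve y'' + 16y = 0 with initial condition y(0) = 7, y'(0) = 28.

L{y''} + 16L{y} = 0. s²Y - 7s - 28 + 16Y = 0. Y(s² + 16) = 7s + 28. Y = (7s + 28)/(s² + 16). Inverting: y(t) = 7cos(4t) + 7sin(4t)

Final answer: y(t) = 7cos(4t) + 7sin(4t)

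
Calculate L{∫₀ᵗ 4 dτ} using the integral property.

L{∫₀ᵗ f(τ)dτ} = F(s)/s with f(t) = 4. F(s) = 4/s, so L{∫₀ᵗ 4 dτ} = (4/s)/s = 4/s². (Check: ∫₀ᵗ 4 dτ = 4t.)

Final answer: 4/s²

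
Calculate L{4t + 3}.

L{4t + 3} = 4·L{t} + 3·L{1} = 4/s² + 3/s

Final answer: 4/s² + 3/s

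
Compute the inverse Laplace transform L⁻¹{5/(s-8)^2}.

L⁻¹{n!/(s-a)^(n+1)} = t^n·e^(at) with n=1, a=8. So L⁻¹{1/(s-8)^2} = t·e^(8t), and L⁻¹{5/(s-8)^2} = (5/1)·t·e^(8t) = 5·t·e^(8t)

Final answer: 5·t·e^(8t)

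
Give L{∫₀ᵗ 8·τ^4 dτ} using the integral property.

L{∫₀ᵗ f(τ)dτ} = F(s)/s with f(t) = 8t^4. F(s) = 192/s^5, so L{∫₀ᵗ 8·τ^4 dτ} = (192/s^5)/s = 192/s^6. (Check: ∫₀ᵗ 8·τ^4 dτ = 8t^5/5.)

Final answer: 192/s^6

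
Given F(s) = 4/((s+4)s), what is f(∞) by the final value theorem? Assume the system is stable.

f(∞) = lim_{s→0} sF(s) = lim_{s→0} 4/(s+4) = 1

Final answer: 1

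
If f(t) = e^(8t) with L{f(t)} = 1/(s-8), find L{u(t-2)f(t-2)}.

Time shift theorem: L{u(t-a)f(t-a)} = e^(-as)F(s). Here a=2, F(s) = 1/(s-8), so L{u(t-2)f(t-2)} = e^(-2s)·1/(s-8)

Final answer: e^(-2s)·1/(s-8)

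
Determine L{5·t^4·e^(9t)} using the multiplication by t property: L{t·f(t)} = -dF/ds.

Using L{t^n·e^(at)} = n!/(s-a)^(n+1), L{t^4·e^(9t)} = 24/(s-9)^5, so L{5·t^4·e^(9t)} = 5·24/(s-9)^5 = 120/(s-9)^5

Final answer: 120/(s-9)^5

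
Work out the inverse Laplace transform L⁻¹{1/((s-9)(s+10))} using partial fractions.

Decompose: A/(s-9) + B/(s+10). A = 1/19, B = -1/19. f(t) = (e^(9t) - e^(-10t))/19

Final answer: (e^(9t) - e^(-10t))/19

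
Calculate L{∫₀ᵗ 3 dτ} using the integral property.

L{∫₀ᵗ f(τ)dτ} = F(s)/s with f(t) = 3. F(s) = 3/s, so L{∫₀ᵗ 3 dτ} = (3/s)/s = 3/s². (Check: ∫₀ᵗ 3 dτ = 3t.)

Final answer: 3/s²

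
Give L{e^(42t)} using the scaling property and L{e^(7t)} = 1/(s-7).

Using L{f(at)} = (1/a)F(s/a) with a=6 and f(t) = e^(7t): L{e^(42t)} = (1/6) · 1/((s/6)-7) = (1/6) · 6/(s-42) = 1/(s-42)

Final answer: 1/(s-42)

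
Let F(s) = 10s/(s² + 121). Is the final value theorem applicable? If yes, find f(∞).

The final value theorem requires all poles of sF(s) in the left half-plane. sF(s) = 10s²/(s² + 121) has poles at s = ±11i (imaginary axis). Theorem does NOT apply (oscillatory system).

Final answer: Not applicable (oscillatory)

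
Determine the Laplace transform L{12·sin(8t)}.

L{sin(ωt)} = ω/(s² + ω²), so L{sin(8t)} = 8/(s² + 64). Then L{12·sin(8t)} = 12·8/(s² + 64) = 96/(s² + 64)

Final answer: 96/(s² + 64)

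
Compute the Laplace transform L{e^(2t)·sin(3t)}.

L{e^(at)·sin(ωt)} = ω/((s-a)² + ω²), so L{e^(2t)·sin(3t)} = 3/((s-2)² + 9)

Final answer: 3/((s-2)² + 9)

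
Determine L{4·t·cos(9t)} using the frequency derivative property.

L{cos(9t)} = s/(s² + 81). Derivative: d/ds[s/(s² + 81)] = [(s² + 81) - s·2s]/(s² + 81)² = (81 - s²)/(s² + 81)². So L{t·cos(9t)} = -F'(s) = (s² - 81)/(s² + 81)². Then L{4·t·cos(9t)} = 4·(s² - 81)/(s² + 81)²

Final answer: 4·(s² - 81)/(s² + 81)²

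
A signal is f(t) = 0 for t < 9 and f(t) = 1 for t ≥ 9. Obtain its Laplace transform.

f(t) = u(t-9). L{u(t-9)} = e^(-9s)/s, so L{f(t)} = e^(-9s)/s

Final answer: e^(-9s)/s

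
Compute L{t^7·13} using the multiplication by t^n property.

L{13} = 13/s. d^1/ds^1[1/s] = -1/s². d^2/ds^2[1/s] = 2/s^3. d^3/ds^3[1/s] = -6/s^4. d^4/ds^4[1/s] = 24/s^5. d^5/ds^5[1/s] = -120/s^6. d^6/ds^6[1/s] = 720/s^7. d^7/ds^7[1/s] = -5040/s^8. So L{t^7} = (-1)^{7}·-5040/s^8 = 5040/s^8. Then L{t^7·13} = 13·5040/s^8 = 65520/s^8

Final answer: 65520/s^8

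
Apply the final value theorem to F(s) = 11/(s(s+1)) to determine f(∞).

f(∞) = lim_{s→0} s·11/(s(s+1)) = lim_{s→0} 11/(s+1) = 11/1 = 11

Final answer: 11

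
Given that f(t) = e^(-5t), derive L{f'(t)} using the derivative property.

f(0) = 1, F(s) = 1/(s+5). L{f'(t)} = s·F(s) - f(0) = s/(s+5) - 1 = (s - (s+5))/(s+5) = -5/(s+5)

Final answer: -5/(s+5)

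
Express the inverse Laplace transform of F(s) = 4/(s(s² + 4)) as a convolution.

4/(s(s² + 4)) = (1/s)·(4/(s² + 4)) = L{1}·L{2·sin(2t)}. So f(t) = 1*(2·sin(2t)) = ∫₀ᵗ 2·sin(2τ) dτ

Final answer: ∫₀ᵗ 2·sin(2τ) dτ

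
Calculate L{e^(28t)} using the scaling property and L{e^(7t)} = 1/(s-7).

Using L{f(at)} = (1/a)F(s/a) with a=4 and f(t) = e^(7t): L{e^(28t)} = (1/4) · 1/((s/4)-7) = (1/4) · 4/(s-28) = 1/(s-28)

Final answer: 1/(s-28)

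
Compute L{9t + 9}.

L{9t + 9} = 9·L{t} + 9·L{1} = 9/s² + 9/s

Final answer: 9/s² + 9/s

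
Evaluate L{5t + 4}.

L{5t + 4} = 5·L{t} + 4·L{1} = 5/s² + 4/s

Final answer: 5/s² + 4/s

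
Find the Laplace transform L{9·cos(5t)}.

L{cos(ωt)} = s/(s² + ω²), so L{cos(5t)} = s/(s² + 25). Then L{9·cos(5t)} = 9·s/(s² + 25) = 9s/(s² + 25)

Final answer: 9s/(s² + 25)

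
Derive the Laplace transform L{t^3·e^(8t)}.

L{t^n·e^(at)} = n!/(s-a)^(n+1), so L{t^3·e^(8t)} = 6/(s-8)^4

Final answer: 6/(s-8)^4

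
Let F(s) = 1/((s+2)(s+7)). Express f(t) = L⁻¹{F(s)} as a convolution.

1/((s+2)(s+7)) = (1/(s+2))·(1/(s+7)) = L{e^(-2t)}·L{e^(-7t)}. So f(t) = e^(-2t)*e^(-7t) = ∫₀ᵗ e^(-2τ)·e^(-7(t-τ)) dτ

Final answer: ∫₀ᵗ e^(-2τ)·e^(-7(t-τ)) dτ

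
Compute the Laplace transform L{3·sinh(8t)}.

L{sinh(ωt)} = ω/(s² - ω²), so L{sinh(8t)} = 8/(s² - 64). Then L{3·sinh(8t)} = 3·8/(s² - 64) = 24/(s² - 64)

Final answer: 24/(s² - 64)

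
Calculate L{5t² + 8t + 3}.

L{5t² + 8t + 3} = 5·2/s³ + 8/s² + 3/s = 10/s³ + 8/s² + 3/s

Final answer: 10/s³ + 8/s² + 3/s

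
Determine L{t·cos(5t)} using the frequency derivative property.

L{cos(5t)} = s/(s² + 25). Derivative: d/ds[s/(s² + 25)] = [(s² + 25) - s·2s]/(s² + 25)² = (25 - s²)/(s² + 25)². So L{t·cos(5t)} = -F'(s) = (s² - 25)/(s² + 25)²

Final answer: (s² - 25)/(s² + 25)²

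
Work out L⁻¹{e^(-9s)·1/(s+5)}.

L⁻¹{1/(s+5)} = e^(-5t). By the time shift theorem, L⁻¹{e^(-as)F(s)} = u(t-a)f(t-a) with a=9, so L⁻¹{e^(-9s)·1/(s+5)} = u(t-9)·e^(-5(t-9))

Final answer: u(t-9)·e^(-5(t-9))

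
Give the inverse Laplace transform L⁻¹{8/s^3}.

L⁻¹{n!/s^(n+1)} = t^n with n=2. So L⁻¹{2/s^3} = t^2, and L⁻¹{8/s^3} = (8/2)·t^2 = 4·t^2

Final answer: 4·t^2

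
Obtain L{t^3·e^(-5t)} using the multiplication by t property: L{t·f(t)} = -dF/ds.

Using L{t^n·e^(at)} = n!/(s-a)^(n+1), L{t^3·e^(-5t)} = 6/(s+5)^4

Final answer: 6/(s+5)^4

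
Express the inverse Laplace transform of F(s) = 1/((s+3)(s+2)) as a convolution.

1/((s+3)(s+2)) = (1/(s+3))·(1/(s+2)) = L{e^(-3t)}·L{e^(-2t)}. So f(t) = e^(-3t)*e^(-2t) = ∫₀ᵗ e^(-3τ)·e^(-2(t-τ)) dτ

Final answer: ∫₀ᵗ e^(-3τ)·e^(-2(t-τ)) dτ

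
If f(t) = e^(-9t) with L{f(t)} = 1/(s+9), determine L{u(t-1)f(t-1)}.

Time shift theorem: L{u(t-a)f(t-a)} = e^(-as)F(s). Here a=1, F(s) = 1/(s+9), so L{u(t-1)f(t-1)} = e^(-s)·1/(s+9)

Final answer: e^(-s)·1/(s+9)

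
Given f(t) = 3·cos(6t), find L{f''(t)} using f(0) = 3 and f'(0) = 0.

F(s) = 3s/(s² + 36). L{f''(t)} = s²F(s) - sf(0) - f'(0) = 3s³/(s² + 36) - 3s = (3s³ - 3s(s² + 36))/(s² + 36) = -108s/(s² + 36)

Final answer: -108s/(s² + 36)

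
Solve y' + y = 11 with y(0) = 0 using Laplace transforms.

sY + Y = 11/s. Y = 11/(s(s+1)). Partial fractions: Y = 11/s - 11/(s+1)

Final answer: y(t) = 11(1 - e^(-t))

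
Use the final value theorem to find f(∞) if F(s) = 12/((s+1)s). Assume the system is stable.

f(∞) = lim_{s→0} sF(s) = lim_{s→0} 12/(s+1) = 12

Final answer: 12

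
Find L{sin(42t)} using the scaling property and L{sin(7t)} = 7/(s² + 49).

Using L{f(at)} = (1/a)F(s/a) with a=6: L{sin(42t)} = (1/6) · 7/((s/6)² + 49) = (1/6) · 7·36/(s² + 1764) = 42/(s² + 1764)

Final answer: 42/(s² + 1764)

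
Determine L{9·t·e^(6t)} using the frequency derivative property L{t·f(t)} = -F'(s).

L{e^(6t)} = 1/(s-6). By frequency derivative: L{t·e^(6t)} = -d/ds[1/(s-6)] = -(-1)/(s-6)² = 1/(s-6)². Then L{9·t·e^(6t)} = 9·1/(s-6)² = 9/(s-6)²

Final answer: 9/(s-6)²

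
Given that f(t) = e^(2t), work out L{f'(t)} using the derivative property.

f(0) = 1, F(s) = 1/(s-2). L{f'(t)} = s·F(s) - f(0) = s/(s-2) - 1 = (s - (s-2))/(s-2) = 2/(s-2)

Final answer: 2/(s-2)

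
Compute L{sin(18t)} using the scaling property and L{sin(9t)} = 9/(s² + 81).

Using L{f(at)} = (1/a)F(s/a) with a=2: L{sin(18t)} = (1/2) · 9/((s/2)² + 81) = (1/2) · 9·4/(s² + 324) = 18/(s² + 324)

Final answer: 18/(s² + 324)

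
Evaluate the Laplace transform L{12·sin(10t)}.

L{sin(ωt)} = ω/(s² + ω²), so L{sin(10t)} = 10/(s² + 100). Then L{12·sin(10t)} = 12·10/(s² + 100) = 120/(s² + 100)

Final answer: 120/(s² + 100)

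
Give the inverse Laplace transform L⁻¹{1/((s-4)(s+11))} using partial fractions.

Decompose: A/(s-4) + B/(s+11). A = 1/15, B = -1/15. f(t) = (e^(4t) - e^(-11t))/15

Final answer: (e^(4t) - e^(-11t))/15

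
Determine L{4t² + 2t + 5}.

L{4t² + 2t + 5} = 4·2/s³ + 2/s² + 5/s = 8/s³ + 2/s² + 5/s

Final answer: 8/s³ + 2/s² + 5/s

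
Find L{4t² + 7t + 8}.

L{4t² + 7t + 8} = 4·2/s³ + 7/s² + 8/s = 8/s³ + 7/s² + 8/s

Final answer: 8/s³ + 7/s² + 8/s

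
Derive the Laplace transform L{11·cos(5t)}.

L{cos(ωt)} = s/(s² + ω²), so L{cos(5t)} = s/(s² + 25). Then L{11·cos(5t)} = 11·s/(s² + 25) = 11s/(s² + 25)

Final answer: 11s/(s² + 25)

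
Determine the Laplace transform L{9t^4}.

L{9t^4} = 9 · L{t^4} = 9 · 24/s^5 = 216/s^5

Final answer: 216/s^5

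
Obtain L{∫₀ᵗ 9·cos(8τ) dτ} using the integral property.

L{∫₀ᵗ f(τ)dτ} = F(s)/s with F(s) = 9s/(s² + 64), so the result is (9s/(s² + 64))/s = 9/(s² + 64)

Final answer: 9/(s² + 64)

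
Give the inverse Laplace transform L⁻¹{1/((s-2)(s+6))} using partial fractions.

Decompose: A/(s-2) + B/(s+6). A = 1/8, B = -1/8. f(t) = (e^(2t) - e^(-6t))/8

Final answer: (e^(2t) - e^(-6t))/8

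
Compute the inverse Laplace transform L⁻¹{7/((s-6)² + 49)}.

Using frequency shift, L⁻¹{7/((s-6)² + 49)} = e^(6t)·sin(7t)

Final answer: e^(6t)·sin(7t)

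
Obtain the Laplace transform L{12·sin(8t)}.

L{sin(ωt)} = ω/(s² + ω²), so L{sin(8t)} = 8/(s² + 64). Then L{12·sin(8t)} = 12·8/(s² + 64) = 96/(s² + 64)

Final answer: 96/(s² + 64)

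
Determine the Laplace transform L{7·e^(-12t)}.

L{e^(at)} = 1/(s-a), so L{e^(-12t)} = 1/(s+12). Then L{7·e^(-12t)} = 7/(s+12)

Final answer: 7/(s+12)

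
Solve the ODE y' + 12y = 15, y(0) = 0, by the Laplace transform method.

sY + 12Y = 15/s. Y = 15/(s(s+12)). Partial fractions: Y = 5/4/s - 5/4/(s+12)

Final answer: y(t) = 5/4(1 - e^(-12t))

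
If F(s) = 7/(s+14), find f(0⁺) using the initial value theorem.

f(0⁺) = lim_{s→∞} s·7/(s+14) = lim_{s→∞} 7s/(s+14) = 7

Final answer: 7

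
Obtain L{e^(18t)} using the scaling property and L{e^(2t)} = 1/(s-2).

Using L{f(at)} = (1/a)F(s/a) with a=9 and f(t) = e^(2t): L{e^(18t)} = (1/9) · 1/((s/9)-2) = (1/9) · 9/(s-18) = 1/(s-18)

Final answer: 1/(s-18)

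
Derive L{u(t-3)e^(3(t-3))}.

u(t-a)f(t-a) with f(t)=e^(3t). L{e^(3t)} = 1/(s-3). By time shift: e^(-3s)/(s-3)

Final answer: e^(-3s)/(s-3)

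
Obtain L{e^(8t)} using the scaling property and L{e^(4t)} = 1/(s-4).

Using L{f(at)} = (1/a)F(s/a) with a=2 and f(t) = e^(4t): L{e^(8t)} = (1/2) · 1/((s/2)-4) = (1/2) · 2/(s-8) = 1/(s-8)

Final answer: 1/(s-8)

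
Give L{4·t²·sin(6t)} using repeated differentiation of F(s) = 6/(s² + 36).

F(s) = 6/(s² + 36). F'(s) = -12s/(s² + 36)². F''(s) = -12(36 - 3s²)/(s² + 36)³ = (36s² - 432)/(s² + 36)³. So L{t²·sin(6t)} = (-1)² F''(s) = (36s² - 432)/(s² + 36)³. Then L{4·t²·sin(6t)} = 4·(36s² - 432)/(s² + 36)³ = (144s² - 1728)/(s² + 36)³

Final answer: (144s² - 1728)/(s² + 36)³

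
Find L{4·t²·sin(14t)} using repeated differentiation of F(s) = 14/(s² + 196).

F(s) = 14/(s² + 196). F'(s) = -28s/(s² + 196)². F''(s) = -28(196 - 3s²)/(s² + 196)³ = (84s² - 5488)/(s² + 196)³. So L{t²·sin(14t)} = (-1)² F''(s) = (84s² - 5488)/(s² + 196)³. Then L{4·t²·sin(14t)} = 4·(84s² - 5488)/(s² + 196)³ = (336s² - 21952)/(s² + 196)³

Final answer: (336s² - 21952)/(s² + 196)³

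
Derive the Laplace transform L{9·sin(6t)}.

L{sin(ωt)} = ω/(s² + ω²), so L{sin(6t)} = 6/(s² + 36). Then L{9·sin(6t)} = 9·6/(s² + 36) = 54/(s² + 36)

Final answer: 54/(s² + 36)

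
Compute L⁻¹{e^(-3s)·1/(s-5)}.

L⁻¹{1/(s-5)} = e^(5t). By the time shift theorem, L⁻¹{e^(-as)F(s)} = u(t-a)f(t-a) with a=3, so L⁻¹{e^(-3s)·1/(s-5)} = u(t-3)·e^(5(t-3))

Final answer: u(t-3)·e^(5(t-3))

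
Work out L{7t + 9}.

L{7t + 9} = 7·L{t} + 9·L{1} = 7/s² + 9/s

Final answer: 7/s² + 9/s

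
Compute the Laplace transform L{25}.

L{25} = 25 · L{1} = 25/s

Final answer: 25/s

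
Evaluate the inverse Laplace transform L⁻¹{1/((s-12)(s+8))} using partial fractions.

Decompose: A/(s-12) + B/(s+8). A = 1/20, B = -1/20. f(t) = (e^(12t) - e^(-8t))/20

Final answer: (e^(12t) - e^(-8t))/20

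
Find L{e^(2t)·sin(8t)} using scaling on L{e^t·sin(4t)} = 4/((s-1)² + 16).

Scaling with a=2: L{e^(2t)·sin(8t)} = (1/2) · 4/((s/2-1)² + 16). Simplifying: 8/((s-2)² + 64)

Final answer: 8/((s-2)² + 64)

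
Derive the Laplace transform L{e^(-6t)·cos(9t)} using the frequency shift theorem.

Frequency shift: L{e^(at)f(t)} = F(s-a). L{e^(-6t)·cos(9t)} = (s+6)/((s+6)² + 81)

Final answer: (s+6)/((s+6)² + 81)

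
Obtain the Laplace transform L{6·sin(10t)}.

L{sin(ωt)} = ω/(s² + ω²), so L{sin(10t)} = 10/(s² + 100). Then L{6·sin(10t)} = 6·10/(s² + 100) = 60/(s² + 100)

Final answer: 60/(s² + 100)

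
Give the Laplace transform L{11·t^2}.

L{t^n} = n!/s^(n+1), so L{t^2} = 2/s^3. Then L{11·t^2} = 11·2/s^3 = 22/s^3

Final answer: 22/s^3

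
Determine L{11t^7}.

L{t^n} = n!/s^(n+1). So L{11t^7} = 11·7!/s^8 = 55440/s^8

Final answer: 55440/s^8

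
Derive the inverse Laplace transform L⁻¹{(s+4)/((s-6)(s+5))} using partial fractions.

Using partial fractions, f(t) = (10e^(6t) + e^(-5t))/11

Final answer: (10e^(6t) + e^(-5t))/11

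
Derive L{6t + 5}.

L{6t + 5} = 6·L{t} + 5·L{1} = 6/s² + 5/s

Final answer: 6/s² + 5/s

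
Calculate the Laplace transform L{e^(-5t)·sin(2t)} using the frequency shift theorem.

Frequency shift: L{e^(at)f(t)} = F(s-a). L{e^(-5t)·sin(2t)} = 2/((s+5)² + 4)

Final answer: 2/((s+5)² + 4)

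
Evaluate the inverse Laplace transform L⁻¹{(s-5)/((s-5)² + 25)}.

Using frequency shift, L⁻¹{(s-5)/((s-5)² + 25)} = e^(5t)·cos(5t)

Final answer: e^(5t)·cos(5t)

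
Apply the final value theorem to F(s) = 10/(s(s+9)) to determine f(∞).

f(∞) = lim_{s→0} s·10/(s(s+9)) = lim_{s→0} 10/(s+9) = 10/9 = 10/9

Final answer: 10/9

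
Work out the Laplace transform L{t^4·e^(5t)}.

L{t^n·e^(at)} = n!/(s-a)^(n+1), so L{t^4·e^(5t)} = 24/(s-5)^5

Final answer: 24/(s-5)^5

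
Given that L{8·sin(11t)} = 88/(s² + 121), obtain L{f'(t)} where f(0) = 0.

L{f'(t)} = s·F(s) - f(0) = s·88/(s² + 121) - 0 = 88s/(s² + 121)

Final answer: 88s/(s² + 121)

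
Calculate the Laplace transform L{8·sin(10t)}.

L{sin(ωt)} = ω/(s² + ω²), so L{sin(10t)} = 10/(s² + 100). Then L{8·sin(10t)} = 8·10/(s² + 100) = 80/(s² + 100)

Final answer: 80/(s² + 100)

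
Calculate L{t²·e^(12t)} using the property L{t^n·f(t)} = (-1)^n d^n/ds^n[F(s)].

L{e^(12t)} = 1/(s-12). d/ds[1/(s-12)] = -1/(s-12)². d²/ds²[1/(s-12)] = 2/(s-12)³. So L{t²·e^(12t)} = (-1)² · 2/(s-12)³ = 2/(s-12)³

Final answer: 2/(s-12)³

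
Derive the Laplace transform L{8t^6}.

L{8t^6} = 8 · L{t^6} = 8 · 720/s^7 = 5760/s^7

Final answer: 5760/s^7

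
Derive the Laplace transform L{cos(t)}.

L{cos(ωt)} = s/(s² + ω²), so L{cos(t)} = s/(s² + 1)

Final answer: s/(s² + 1)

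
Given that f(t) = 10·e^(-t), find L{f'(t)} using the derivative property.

f(0) = 10, F(s) = 10/(s+1). L{f'(t)} = s·F(s) - f(0) = 10s/(s+1) - 10 = (10s - 10(s+1))/(s+1) = -10/(s+1)

Final answer: -10/(s+1)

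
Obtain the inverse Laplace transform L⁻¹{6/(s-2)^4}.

L⁻¹{n!/(s-a)^(n+1)} = t^n·e^(at), so L⁻¹{6/(s-2)^4} = t^3·e^(2t)

Final answer: t^3·e^(2t)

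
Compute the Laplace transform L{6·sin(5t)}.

L{sin(ωt)} = ω/(s² + ω²), so L{sin(5t)} = 5/(s² + 25). Then L{6·sin(5t)} = 6·5/(s² + 25) = 30/(s² + 25)

Final answer: 30/(s² + 25)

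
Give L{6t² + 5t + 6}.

L{6t² + 5t + 6} = 6·2/s³ + 5/s² + 6/s = 12/s³ + 5/s² + 6/s

Final answer: 12/s³ + 5/s² + 6/s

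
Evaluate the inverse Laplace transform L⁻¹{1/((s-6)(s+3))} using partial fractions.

Decompose: A/(s-6) + B/(s+3). A = 1/9, B = -1/9. f(t) = (e^(6t) - e^(-3t))/9

Final answer: (e^(6t) - e^(-3t))/9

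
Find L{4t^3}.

L{t^n} = n!/s^(n+1). So L{4t^3} = 4·3!/s^4 = 24/s^4

Final answer: 24/s^4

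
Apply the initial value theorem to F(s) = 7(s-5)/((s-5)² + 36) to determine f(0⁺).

f(0⁺) = lim_{s→∞} sF(s) = lim_{s→∞} 7s(s-5)/((s-5)² + 36) = 7

Final answer: 7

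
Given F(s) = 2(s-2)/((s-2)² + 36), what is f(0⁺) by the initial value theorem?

f(0⁺) = lim_{s→∞} sF(s) = lim_{s→∞} 2s(s-2)/((s-2)² + 36) = 2

Final answer: 2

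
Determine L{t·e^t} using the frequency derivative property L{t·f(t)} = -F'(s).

L{e^t} = 1/(s-1). By frequency derivative: L{t·e^t} = -d/ds[1/(s-1)] = -(-1)/(s-1)² = 1/(s-1)²

Final answer: 1/(s-1)²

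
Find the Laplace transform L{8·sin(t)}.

L{sin(ωt)} = ω/(s² + ω²), so L{sin(t)} = 1/(s² + 1). Then L{8·sin(t)} = 8·1/(s² + 1) = 8/(s² + 1)

Final answer: 8/(s² + 1)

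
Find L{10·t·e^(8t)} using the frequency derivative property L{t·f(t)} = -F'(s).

L{e^(8t)} = 1/(s-8). By frequency derivative: L{t·e^(8t)} = -d/ds[1/(s-8)] = -(-1)/(s-8)² = 1/(s-8)². Then L{10·t·e^(8t)} = 10·1/(s-8)² = 10/(s-8)²

Final answer: 10/(s-8)²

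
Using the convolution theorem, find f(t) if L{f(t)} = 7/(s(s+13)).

7/(s(s+13)) = (7/s)·(1/(s+13)) = L{7}·L{e^(-13t)}. By convolution, f(t) = 7*e^(-13t) = ∫₀ᵗ 7·e^(-13τ) dτ = 7·(1 - e^(-13t))/13

Final answer: 7·(1 - e^(-13t))/13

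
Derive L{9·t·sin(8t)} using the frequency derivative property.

L{sin(8t)} = 8/(s² + 64). By L{t·f(t)} = -F'(s): -d/ds[8/(s² + 64)] = -(8)·(-2s)/(s² + 64)² = 16s/(s² + 64)². Then L{9·t·sin(8t)} = 9·16s/(s² + 64)² = 144s/(s² + 64)²

Final answer: 144s/(s² + 64)²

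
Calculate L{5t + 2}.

L{5t + 2} = 5·L{t} + 2·L{1} = 5/s² + 2/s

Final answer: 5/s² + 2/s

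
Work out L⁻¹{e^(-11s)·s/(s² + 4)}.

L⁻¹{s/(s² + 4)} = cos(2t). By the time shift theorem, L⁻¹{e^(-as)F(s)} = u(t-a)f(t-a) with a=11, so L⁻¹{e^(-11s)·s/(s² + 4)} = u(t-11)·cos(2(t-11))

Final answer: u(t-11)·cos(2(t-11))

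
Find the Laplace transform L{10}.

L{10} = 10 · L{1} = 10/s

Final answer: 10/s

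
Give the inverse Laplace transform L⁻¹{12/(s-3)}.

L⁻¹{1/(s-a)} = e^(at), so L⁻¹{1/(s-3)} = e^(3t), and L⁻¹{12/(s-3)} = 12·e^(3t)

Final answer: 12·e^(3t)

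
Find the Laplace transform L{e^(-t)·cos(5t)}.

L{e^(at)·cos(ωt)} = (s-a)/((s-a)² + ω²), so L{e^(-t)·cos(5t)} = (s+1)/((s+1)² + 25)

Final answer: (s+1)/((s+1)² + 25)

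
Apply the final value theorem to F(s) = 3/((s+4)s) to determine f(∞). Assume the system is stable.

f(∞) = lim_{s→0} sF(s) = lim_{s→0} 3/(s+4) = 3/4

Final answer: 3/4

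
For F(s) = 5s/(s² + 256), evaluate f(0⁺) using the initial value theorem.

f(0⁺) = lim_{s→∞} s·5s/(s² + 256) = lim_{s→∞} 5s²/(s² + 256) = 5

Final answer: 5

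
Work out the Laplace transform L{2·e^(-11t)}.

L{e^(at)} = 1/(s-a), so L{e^(-11t)} = 1/(s+11). Then L{2·e^(-11t)} = 2/(s+11)

Final answer: 2/(s+11)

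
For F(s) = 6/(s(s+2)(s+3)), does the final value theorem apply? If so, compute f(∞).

Poles of sF(s) = 6/((s+2)(s+3)) are at s = -2 and s = -3, both in the left half-plane. Theorem applies. f(∞) = lim_{s→0} sF(s) = 6/(2·3) = 1

Final answer: 1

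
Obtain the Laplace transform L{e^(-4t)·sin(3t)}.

L{e^(at)·sin(ωt)} = ω/((s-a)² + ω²), so L{e^(-4t)·sin(3t)} = 3/((s+4)² + 9)

Final answer: 3/((s+4)² + 9)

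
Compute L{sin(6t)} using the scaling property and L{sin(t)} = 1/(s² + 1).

Using L{f(at)} = (1/a)F(s/a) with a=6: L{sin(6t)} = (1/6) · 1/((s/6)² + 1) = (1/6) · 1·36/(s² + 36) = 6/(s² + 36)

Final answer: 6/(s² + 36)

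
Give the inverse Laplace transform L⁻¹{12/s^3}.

L⁻¹{n!/s^(n+1)} = t^n with n=2. So L⁻¹{2/s^3} = t^2, and L⁻¹{12/s^3} = (12/2)·t^2 = 6·t^2

Final answer: 6·t^2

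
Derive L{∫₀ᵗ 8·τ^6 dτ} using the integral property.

L{∫₀ᵗ f(τ)dτ} = F(s)/s with f(t) = 8t^6. F(s) = 5760/s^7, so L{∫₀ᵗ 8·τ^6 dτ} = (5760/s^7)/s = 5760/s^8. (Check: ∫₀ᵗ 8·τ^6 dτ = 8t^7/7.)

Final answer: 5760/s^8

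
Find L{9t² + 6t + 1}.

L{9t² + 6t + 1} = 9·2/s³ + 6/s² + 1/s = 18/s³ + 6/s² + 1/s

Final answer: 18/s³ + 6/s² + 1/s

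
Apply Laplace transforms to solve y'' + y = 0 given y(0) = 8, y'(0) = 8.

L{y''} + 1L{y} = 0. s²Y - 8s - 8 + Y = 0. Y(s² + 1) = 8s + 8. Y = (8s + 8)/(s² + 1). Inverting: y(t) = 8cos(t) + 8sin(t)

Final answer: y(t) = 8cos(t) + 8sin(t)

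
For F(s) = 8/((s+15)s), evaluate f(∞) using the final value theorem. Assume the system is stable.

f(∞) = lim_{s→0} sF(s) = lim_{s→0} 8/(s+15) = 8/15

Final answer: 8/15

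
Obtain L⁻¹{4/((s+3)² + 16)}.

Form: b/((s-a)² + b²) → e^(at)sin(bt). With a=-3, b=4

Final answer: e^(-3t)·sin(4t)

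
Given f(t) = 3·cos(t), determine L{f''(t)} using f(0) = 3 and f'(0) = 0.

F(s) = 3s/(s² + 1). L{f''(t)} = s²F(s) - sf(0) - f'(0) = 3s³/(s² + 1) - 3s = (3s³ - 3s(s² + 1))/(s² + 1) = -3s/(s² + 1)

Final answer: -3s/(s² + 1)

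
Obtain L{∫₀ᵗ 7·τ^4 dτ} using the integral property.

L{∫₀ᵗ f(τ)dτ} = F(s)/s with f(t) = 7t^4. F(s) = 168/s^5, so L{∫₀ᵗ 7·τ^4 dτ} = (168/s^5)/s = 168/s^6. (Check: ∫₀ᵗ 7·τ^4 dτ = 7t^5/5.)

Final answer: 168/s^6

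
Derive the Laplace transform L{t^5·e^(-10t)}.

L{t^n·e^(at)} = n!/(s-a)^(n+1), so L{t^5·e^(-10t)} = 120/(s+10)^6

Final answer: 120/(s+10)^6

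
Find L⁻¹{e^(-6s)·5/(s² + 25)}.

L⁻¹{5/(s² + 25)} = sin(5t). By the time shift theorem, L⁻¹{e^(-as)F(s)} = u(t-a)f(t-a) with a=6, so L⁻¹{e^(-6s)·5/(s² + 25)} = u(t-6)·sin(5(t-6))

Final answer: u(t-6)·sin(5(t-6))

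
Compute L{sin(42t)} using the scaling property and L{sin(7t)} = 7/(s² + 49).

Using L{f(at)} = (1/a)F(s/a) with a=6: L{sin(42t)} = (1/6) · 7/((s/6)² + 49) = (1/6) · 7·36/(s² + 1764) = 42/(s² + 1764)

Final answer: 42/(s² + 1764)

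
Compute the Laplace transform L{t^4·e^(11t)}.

L{t^n·e^(at)} = n!/(s-a)^(n+1), so L{t^4·e^(11t)} = 24/(s-11)^5

Final answer: 24/(s-11)^5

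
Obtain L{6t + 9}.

L{6t + 9} = 6·L{t} + 9·L{1} = 6/s² + 9/s

Final answer: 6/s² + 9/s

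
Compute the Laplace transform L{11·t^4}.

L{t^n} = n!/s^(n+1), so L{t^4} = 24/s^5. Then L{11·t^4} = 11·24/s^5 = 264/s^5

Final answer: 264/s^5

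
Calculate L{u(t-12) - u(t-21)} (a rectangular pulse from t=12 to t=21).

L{u(t-a)} = e^(-as)/s. L{u(t-12) - u(t-21)} = (e^(-12s) - e^(-21s))/s

Final answer: (e^(-12s) - e^(-21s))/s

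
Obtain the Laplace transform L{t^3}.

L{t^n} = n!/s^(n+1), so L{t^3} = 6/s^4

Final answer: 6/s^4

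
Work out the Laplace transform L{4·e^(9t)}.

L{e^(at)} = 1/(s-a), so L{e^(9t)} = 1/(s-9). Then L{4·e^(9t)} = 4/(s-9)

Final answer: 4/(s-9)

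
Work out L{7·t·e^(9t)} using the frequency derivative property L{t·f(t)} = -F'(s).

L{e^(9t)} = 1/(s-9). By frequency derivative: L{t·e^(9t)} = -d/ds[1/(s-9)] = -(-1)/(s-9)² = 1/(s-9)². Then L{7·t·e^(9t)} = 7·1/(s-9)² = 7/(s-9)²

Final answer: 7/(s-9)²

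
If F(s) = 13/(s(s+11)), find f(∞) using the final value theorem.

f(∞) = lim_{s→0} s·13/(s(s+11)) = lim_{s→0} 13/(s+11) = 13/11 = 13/11

Final answer: 13/11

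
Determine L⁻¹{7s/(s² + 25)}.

This is the form c·s/(s² + a²) with a = 5, c = 7. L⁻¹ = 7·cos(5t)

Final answer: 7·cos(5t)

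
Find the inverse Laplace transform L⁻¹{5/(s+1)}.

L⁻¹{1/(s-a)} = e^(at), so L⁻¹{1/(s+1)} = e^(-t), and L⁻¹{5/(s+1)} = 5·e^(-t)

Final answer: 5·e^(-t)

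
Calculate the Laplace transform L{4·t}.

L{t^n} = n!/s^(n+1), so L{t} = 1/s^2. Then L{4·t} = 4·1/s^2 = 4/s^2

Final answer: 4/s^2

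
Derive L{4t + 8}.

L{4t + 8} = 4·L{t} + 8·L{1} = 4/s² + 8/s

Final answer: 4/s² + 8/s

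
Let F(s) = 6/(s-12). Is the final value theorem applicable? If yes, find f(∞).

sF(s) = 6s/(s-12) has a pole at s = 12 in the right half-plane. Theorem does NOT apply (unstable system; f(t) = 6·e^(12t) grows without bound).

Final answer: Not applicable (unstable)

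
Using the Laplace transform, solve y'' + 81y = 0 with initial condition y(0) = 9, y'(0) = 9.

L{y''} + 81L{y} = 0. s²Y - 9s - 9 + 81Y = 0. Y(s² + 81) = 9s + 9. Y = (9s + 9)/(s² + 81). Inverting: y(t) = 9cos(9t) + sin(9t)

Final answer: y(t) = 9cos(9t) + sin(9t)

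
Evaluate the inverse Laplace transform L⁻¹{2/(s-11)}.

L⁻¹{1/(s-a)} = e^(at), so L⁻¹{1/(s-11)} = e^(11t), and L⁻¹{2/(s-11)} = 2·e^(11t)

Final answer: 2·e^(11t)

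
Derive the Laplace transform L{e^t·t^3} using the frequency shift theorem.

L{e^(at)·t^n} = n!/(s-a)^(n+1), so L{e^t·t^3} = 6/(s-1)^4

Final answer: 6/(s-1)^4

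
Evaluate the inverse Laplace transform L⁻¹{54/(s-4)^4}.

L⁻¹{n!/(s-a)^(n+1)} = t^n·e^(at) with n=3, a=4. So L⁻¹{6/(s-4)^4} = t^3·e^(4t), and L⁻¹{54/(s-4)^4} = (54/6)·t^3·e^(4t) = 9·t^3·e^(4t)

Final answer: 9·t^3·e^(4t)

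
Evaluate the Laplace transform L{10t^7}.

L{10t^7} = 10 · L{t^7} = 10 · 5040/s^8 = 50400/s^8

Final answer: 50400/s^8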